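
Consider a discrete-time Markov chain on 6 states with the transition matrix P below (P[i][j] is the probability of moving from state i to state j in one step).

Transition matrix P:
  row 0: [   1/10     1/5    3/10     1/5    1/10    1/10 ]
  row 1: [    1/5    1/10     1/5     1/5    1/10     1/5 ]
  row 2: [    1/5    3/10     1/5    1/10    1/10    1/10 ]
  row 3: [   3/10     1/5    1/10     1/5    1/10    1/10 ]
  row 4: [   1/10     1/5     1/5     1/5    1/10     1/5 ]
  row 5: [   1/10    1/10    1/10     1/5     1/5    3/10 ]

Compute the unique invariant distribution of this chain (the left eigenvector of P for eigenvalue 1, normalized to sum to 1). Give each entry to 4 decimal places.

Balance equations π_j = Σ_i π_i·P[i][j]:
  π_0 = 1/10·π_0 + 1/5·π_1 + 1/5·π_2 + 3/10·π_3 + 1/10·π_4 + 1/10·π_5
  π_1 = 1/5·π_0 + 1/10·π_1 + 3/10·π_2 + 1/5·π_3 + 1/5·π_4 + 1/10·π_5
  π_2 = 3/10·π_0 + 1/5·π_1 + 1/5·π_2 + 1/10·π_3 + 1/5·π_4 + 1/10·π_5
  π_3 = 1/5·π_0 + 1/5·π_1 + 1/10·π_2 + 1/5·π_3 + 1/5·π_4 + 1/5·π_5
  π_4 = 1/10·π_0 + 1/10·π_1 + 1/10·π_2 + 1/10·π_3 + 1/10·π_4 + 1/5·π_5
  normalize: π_0 + π_1 + π_2 + π_3 + π_4 + π_5 = 1
Solving the linear system gives exactly π = [4149/23983, 4405/23983, 4386/23983, 4358/23983, 2788/23983, 3897/23983].

π = [0.1730, 0.1837, 0.1829, 0.1817, 0.1162, 0.1625]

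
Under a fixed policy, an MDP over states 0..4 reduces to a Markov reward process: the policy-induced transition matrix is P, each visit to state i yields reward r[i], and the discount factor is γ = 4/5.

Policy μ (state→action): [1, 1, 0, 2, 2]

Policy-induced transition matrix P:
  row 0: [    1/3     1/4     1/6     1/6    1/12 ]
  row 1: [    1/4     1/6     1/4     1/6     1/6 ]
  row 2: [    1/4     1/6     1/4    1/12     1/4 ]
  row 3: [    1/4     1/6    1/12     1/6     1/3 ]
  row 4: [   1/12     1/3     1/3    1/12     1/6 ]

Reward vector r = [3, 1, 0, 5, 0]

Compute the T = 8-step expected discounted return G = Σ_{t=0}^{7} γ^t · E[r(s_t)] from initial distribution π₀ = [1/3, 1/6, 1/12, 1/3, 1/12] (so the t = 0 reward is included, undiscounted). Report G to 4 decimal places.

G = 8.0264

t=0: π = [0.3333, 0.1667, 0.0833, 0.3333, 0.0833], E[r] = 2.8333, γ^t·E[r] = 2.833333, running G = 2.833333
t=1: π = [0.2639, 0.2083, 0.1736, 0.1528, 0.2014], E[r] = 1.7639, γ^t·E[r] = 1.411111, running G = 4.244444
t=2: π = [0.2384, 0.2222, 0.2193, 0.1354, 0.1846], E[r] = 1.6146, γ^t·E[r] = 1.033333, running G = 5.277778
t=3: π = [0.2391, 0.2173, 0.2229, 0.1330, 0.1876], E[r] = 1.5996, γ^t·E[r] = 0.819012, running G = 6.096790
t=4: π = [0.2387, 0.2179, 0.2235, 0.1325, 0.1875], E[r] = 1.5961, γ^t·E[r] = 0.653751, running G = 6.750542
t=5: π = [0.2386, 0.2178, 0.2237, 0.1324, 0.1875], E[r] = 1.5958, γ^t·E[r] = 0.522909, running G = 7.273450
t=6: π = [0.2386, 0.2178, 0.2237, 0.1324, 0.1875], E[r] = 1.5957, γ^t·E[r] = 0.418314, running G = 7.691765
t=7: π = [0.2386, 0.2178, 0.2237, 0.1324, 0.1875], E[r] = 1.5957, γ^t·E[r] = 0.334650, running G = 8.026415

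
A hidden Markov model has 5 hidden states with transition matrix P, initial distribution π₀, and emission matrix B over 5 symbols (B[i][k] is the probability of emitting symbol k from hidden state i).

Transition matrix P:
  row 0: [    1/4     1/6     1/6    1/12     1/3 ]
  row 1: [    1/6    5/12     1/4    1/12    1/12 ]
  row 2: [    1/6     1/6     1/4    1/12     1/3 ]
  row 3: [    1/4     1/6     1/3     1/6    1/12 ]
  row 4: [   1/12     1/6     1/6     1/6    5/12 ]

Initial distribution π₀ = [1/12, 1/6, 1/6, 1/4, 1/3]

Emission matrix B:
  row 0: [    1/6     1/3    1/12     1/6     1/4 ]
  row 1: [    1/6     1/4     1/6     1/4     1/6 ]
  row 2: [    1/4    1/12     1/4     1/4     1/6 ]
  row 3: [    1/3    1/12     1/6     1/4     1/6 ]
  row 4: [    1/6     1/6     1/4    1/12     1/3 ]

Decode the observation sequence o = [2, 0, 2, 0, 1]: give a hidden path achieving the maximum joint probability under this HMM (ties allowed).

t=0: δ = [6.944e-03, 2.778e-02, 4.167e-02, 4.167e-02, 8.333e-02]  (obs o_0=2)
t=1: δ = [1.736e-03, 2.315e-03, 3.472e-03, 4.630e-03, 5.787e-03]  ψ = [3, 4, 3, 4, 4]  (obs o_1=0)
t=2: δ = [9.645e-05, 1.608e-04, 3.858e-04, 1.608e-04, 6.028e-04]  ψ = [3, 1, 3, 4, 4]  (obs o_2=2)
t=3: δ = [1.072e-05, 1.674e-05, 2.512e-05, 3.349e-05, 4.186e-05]  ψ = [2, 4, 4, 4, 4]  (obs o_3=0)
t=4: δ = [2.791e-06, 1.744e-06, 9.303e-07, 5.814e-07, 2.907e-06]  ψ = [3, 1, 3, 4, 4]  (obs o_4=1)
backtrack: best end state = 4; path = [4, 4, 4, 4, 4]

path = [4, 4, 4, 4, 4]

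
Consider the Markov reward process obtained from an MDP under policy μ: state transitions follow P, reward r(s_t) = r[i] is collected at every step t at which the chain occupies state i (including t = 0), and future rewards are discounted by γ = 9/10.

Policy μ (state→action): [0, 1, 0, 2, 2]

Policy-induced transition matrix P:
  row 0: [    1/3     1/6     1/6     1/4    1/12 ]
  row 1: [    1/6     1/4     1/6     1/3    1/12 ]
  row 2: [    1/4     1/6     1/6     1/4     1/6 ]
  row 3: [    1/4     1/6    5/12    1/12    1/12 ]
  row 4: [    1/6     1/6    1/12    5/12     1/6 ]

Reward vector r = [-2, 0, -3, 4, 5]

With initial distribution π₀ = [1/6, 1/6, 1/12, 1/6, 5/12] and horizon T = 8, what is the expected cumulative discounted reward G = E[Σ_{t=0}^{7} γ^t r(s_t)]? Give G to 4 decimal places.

t=0: π = [0.1667, 0.1667, 0.0833, 0.1667, 0.4167], E[r] = 2.1667, γ^t·E[r] = 2.166667, running G = 2.166667
t=1: π = [0.2153, 0.1806, 0.1736, 0.3056, 0.1250], E[r] = 0.8958, γ^t·E[r] = 0.806250, running G = 2.972917
t=2: π = [0.2425, 0.1817, 0.2326, 0.2350, 0.1082], E[r] = 0.2980, γ^t·E[r] = 0.241406, running G = 3.214323
t=3: π = [0.2460, 0.1818, 0.2164, 0.2440, 0.1117], E[r] = 0.3935, γ^t·E[r] = 0.286875, running G = 3.501198
t=4: π = [0.2460, 0.1818, 0.2184, 0.2431, 0.1107], E[r] = 0.3786, γ^t·E[r] = 0.248424, running G = 3.749622
t=5: π = [0.2461, 0.1818, 0.2182, 0.2431, 0.1108], E[r] = 0.3792, γ^t·E[r] = 0.223896, running G = 3.973518
t=6: π = [0.2461, 0.1818, 0.2182, 0.2431, 0.1107], E[r] = 0.3792, γ^t·E[r] = 0.201546, running G = 4.175064
t=7: π = [0.2461, 0.1818, 0.2182, 0.2431, 0.1107], E[r] = 0.3792, γ^t·E[r] = 0.181374, running G = 4.356438

G = 4.3564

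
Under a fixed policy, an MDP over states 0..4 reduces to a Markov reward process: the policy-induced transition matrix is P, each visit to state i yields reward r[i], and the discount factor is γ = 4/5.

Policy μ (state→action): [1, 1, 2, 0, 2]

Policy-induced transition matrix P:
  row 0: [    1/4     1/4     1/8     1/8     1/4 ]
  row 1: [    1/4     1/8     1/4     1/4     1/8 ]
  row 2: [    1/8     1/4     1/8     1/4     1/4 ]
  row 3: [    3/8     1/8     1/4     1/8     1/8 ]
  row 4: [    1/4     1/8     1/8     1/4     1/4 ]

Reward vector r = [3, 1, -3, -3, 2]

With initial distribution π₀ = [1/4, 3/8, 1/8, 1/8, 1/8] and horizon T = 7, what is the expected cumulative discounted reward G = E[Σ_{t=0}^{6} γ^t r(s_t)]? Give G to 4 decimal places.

t=0: π = [0.2500, 0.3750, 0.1250, 0.1250, 0.1250], E[r] = 0.6250, γ^t·E[r] = 0.625000, running G = 0.625000
t=1: π = [0.2500, 0.1719, 0.1875, 0.2031, 0.1875], E[r] = 0.1250, γ^t·E[r] = 0.100000, running G = 0.725000
t=2: π = [0.2520, 0.1797, 0.1719, 0.1934, 0.2031], E[r] = 0.2461, γ^t·E[r] = 0.157500, running G = 0.882500
t=3: π = [0.2527, 0.1780, 0.1716, 0.1943, 0.2034], E[r] = 0.2449, γ^t·E[r] = 0.125375, running G = 1.007875
t=4: π = [0.2528, 0.1780, 0.1715, 0.1941, 0.2035], E[r] = 0.2465, γ^t·E[r] = 0.100963, running G = 1.108838
t=5: π = [0.2528, 0.1780, 0.1715, 0.1941, 0.2035], E[r] = 0.2465, γ^t·E[r] = 0.080781, running G = 1.189619
t=6: π = [0.2528, 0.1780, 0.1715, 0.1941, 0.2035], E[r] = 0.2465, γ^t·E[r] = 0.064623, running G = 1.254242

G = 1.2542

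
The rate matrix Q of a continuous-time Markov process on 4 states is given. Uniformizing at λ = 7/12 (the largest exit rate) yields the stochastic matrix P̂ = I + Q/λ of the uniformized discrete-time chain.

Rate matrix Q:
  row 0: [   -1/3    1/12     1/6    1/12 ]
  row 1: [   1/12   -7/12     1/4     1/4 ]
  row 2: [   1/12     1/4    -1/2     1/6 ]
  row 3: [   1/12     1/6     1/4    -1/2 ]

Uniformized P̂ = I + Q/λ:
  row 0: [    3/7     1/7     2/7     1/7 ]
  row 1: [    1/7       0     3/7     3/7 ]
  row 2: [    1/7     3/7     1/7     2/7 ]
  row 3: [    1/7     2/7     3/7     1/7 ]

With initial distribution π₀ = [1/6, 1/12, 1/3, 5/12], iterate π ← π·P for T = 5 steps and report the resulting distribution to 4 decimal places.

t=0: π = [0.1667, 0.0833, 0.3333, 0.4167]
t=1: π = [0.1905, 0.2857, 0.3095, 0.2143]
t=2: π = [0.1973, 0.2211, 0.3129, 0.2687]
t=3: π = [0.1992, 0.2391, 0.3110, 0.2507]
t=4: π = [0.1998, 0.2334, 0.3113, 0.2556]
t=5: π = [0.1999, 0.2350, 0.3111, 0.2540]

π = [0.1999, 0.2350, 0.3111, 0.2540]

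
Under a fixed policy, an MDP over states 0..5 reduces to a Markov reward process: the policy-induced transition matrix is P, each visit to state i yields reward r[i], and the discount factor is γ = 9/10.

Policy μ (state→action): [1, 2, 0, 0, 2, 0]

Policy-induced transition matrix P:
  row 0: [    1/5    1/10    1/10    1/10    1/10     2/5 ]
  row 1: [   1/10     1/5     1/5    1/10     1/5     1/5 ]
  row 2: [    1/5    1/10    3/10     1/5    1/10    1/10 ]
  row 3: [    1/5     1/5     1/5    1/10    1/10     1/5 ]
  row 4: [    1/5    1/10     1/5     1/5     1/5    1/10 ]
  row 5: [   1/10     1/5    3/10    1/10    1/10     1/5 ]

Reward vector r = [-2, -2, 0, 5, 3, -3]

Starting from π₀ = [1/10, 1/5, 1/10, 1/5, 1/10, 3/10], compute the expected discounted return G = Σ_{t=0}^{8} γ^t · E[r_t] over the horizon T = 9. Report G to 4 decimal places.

t=0: π = [0.1000, 0.2000, 0.1000, 0.2000, 0.1000, 0.3000], E[r] = -0.2000, γ^t·E[r] = -0.200000, running G = -0.200000
t=1: π = [0.1500, 0.1700, 0.2300, 0.1200, 0.1300, 0.2000], E[r] = -0.2500, γ^t·E[r] = -0.225000, running G = -0.425000
t=2: π = [0.1630, 0.1490, 0.2280, 0.1360, 0.1300, 0.1940], E[r] = -0.1360, γ^t·E[r] = -0.110160, running G = -0.535160
t=3: π = [0.1657, 0.1479, 0.2259, 0.1358, 0.1279, 0.1968], E[r] = -0.1549, γ^t·E[r] = -0.112922, running G = -0.648082
t=4: π = [0.1655, 0.1481, 0.2257, 0.1354, 0.1276, 0.1978], E[r] = -0.1608, γ^t·E[r] = -0.105501, running G = -0.753583
t=5: π = [0.1654, 0.1481, 0.2258, 0.1353, 0.1276, 0.1978], E[r] = -0.1611, γ^t·E[r] = -0.095117, running G = -0.848700
t=6: π = [0.1654, 0.1481, 0.2258, 0.1353, 0.1276, 0.1977], E[r] = -0.1609, γ^t·E[r] = -0.085524, running G = -0.934223
t=7: π = [0.1654, 0.1481, 0.2258, 0.1353, 0.1276, 0.1977], E[r] = -0.1609, γ^t·E[r] = -0.076958, running G = -1.011181
t=8: π = [0.1654, 0.1481, 0.2258, 0.1353, 0.1276, 0.1977], E[r] = -0.1609, γ^t·E[r] = -0.069263, running G = -1.080444

G = -1.0804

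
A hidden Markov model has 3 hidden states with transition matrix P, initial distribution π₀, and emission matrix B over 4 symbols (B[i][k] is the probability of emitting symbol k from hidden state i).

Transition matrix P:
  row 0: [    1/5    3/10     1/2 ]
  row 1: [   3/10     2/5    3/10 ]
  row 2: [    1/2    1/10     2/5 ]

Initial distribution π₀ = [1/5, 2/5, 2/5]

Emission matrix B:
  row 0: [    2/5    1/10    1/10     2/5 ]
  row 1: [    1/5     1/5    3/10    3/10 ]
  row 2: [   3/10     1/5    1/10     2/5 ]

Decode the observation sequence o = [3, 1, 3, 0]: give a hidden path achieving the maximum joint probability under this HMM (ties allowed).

t=0: δ = [8.000e-02, 1.200e-01, 1.600e-01]  (obs o_0=3)
t=1: δ = [8.000e-03, 9.600e-03, 1.280e-02]  ψ = [2, 1, 2]  (obs o_1=1)
t=2: δ = [2.560e-03, 1.152e-03, 2.048e-03]  ψ = [2, 1, 2]  (obs o_2=3)
t=3: δ = [4.096e-04, 1.536e-04, 3.840e-04]  ψ = [2, 0, 0]  (obs o_3=0)
backtrack: best end state = 0; path = [2, 2, 2, 0]

path = [2, 2, 2, 0]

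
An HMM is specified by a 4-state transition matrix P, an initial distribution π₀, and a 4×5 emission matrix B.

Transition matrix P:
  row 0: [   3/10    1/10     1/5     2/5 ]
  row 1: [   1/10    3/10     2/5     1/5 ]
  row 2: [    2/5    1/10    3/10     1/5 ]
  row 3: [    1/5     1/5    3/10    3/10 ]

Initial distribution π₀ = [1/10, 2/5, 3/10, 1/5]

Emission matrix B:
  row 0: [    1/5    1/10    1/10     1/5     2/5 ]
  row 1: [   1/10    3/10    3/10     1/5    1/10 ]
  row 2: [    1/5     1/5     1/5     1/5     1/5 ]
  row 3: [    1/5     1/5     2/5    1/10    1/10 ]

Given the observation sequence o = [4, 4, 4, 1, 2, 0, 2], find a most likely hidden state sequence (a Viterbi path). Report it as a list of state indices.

path = [2, 0, 0, 3, 3, 3, 3]

t=0: δ = [4.000e-02, 4.000e-02, 6.000e-02, 2.000e-02]  (obs o_0=4)
t=1: δ = [9.600e-03, 1.200e-03, 3.600e-03, 1.600e-03]  ψ = [2, 1, 2, 0]  (obs o_1=4)
t=2: δ = [1.152e-03, 9.600e-05, 3.840e-04, 3.840e-04]  ψ = [0, 0, 0, 0]  (obs o_2=4)
t=3: δ = [3.456e-05, 3.456e-05, 4.608e-05, 9.216e-05]  ψ = [0, 0, 0, 0]  (obs o_3=1)
t=4: δ = [1.843e-06, 5.530e-06, 5.530e-06, 1.106e-05]  ψ = [2, 3, 3, 3]  (obs o_4=2)
t=5: δ = [4.424e-07, 2.212e-07, 6.636e-07, 6.636e-07]  ψ = [2, 3, 3, 3]  (obs o_5=0)
t=6: δ = [2.654e-08, 3.981e-08, 3.981e-08, 7.963e-08]  ψ = [2, 3, 2, 3]  (obs o_6=2)
backtrack: best end state = 3; path = [2, 0, 0, 3, 3, 3, 3]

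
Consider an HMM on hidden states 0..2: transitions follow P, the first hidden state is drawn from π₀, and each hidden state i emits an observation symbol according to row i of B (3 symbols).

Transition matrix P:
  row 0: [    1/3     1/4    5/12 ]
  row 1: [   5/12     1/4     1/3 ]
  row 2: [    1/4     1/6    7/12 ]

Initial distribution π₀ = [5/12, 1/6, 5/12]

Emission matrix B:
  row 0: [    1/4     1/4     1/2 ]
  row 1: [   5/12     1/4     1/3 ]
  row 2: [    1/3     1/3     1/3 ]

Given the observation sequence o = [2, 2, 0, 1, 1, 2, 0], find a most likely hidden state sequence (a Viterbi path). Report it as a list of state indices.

path = [0, 2, 2, 2, 2, 2, 2]

t=0: δ = [2.083e-01, 5.556e-02, 1.389e-01]  (obs o_0=2)
t=1: δ = [3.472e-02, 1.736e-02, 2.894e-02]  ψ = [0, 0, 0]  (obs o_1=2)
t=2: δ = [2.894e-03, 3.617e-03, 5.626e-03]  ψ = [0, 0, 2]  (obs o_2=0)
t=3: δ = [3.768e-04, 2.344e-04, 1.094e-03]  ψ = [1, 2, 2]  (obs o_3=1)
t=4: δ = [6.838e-05, 4.558e-05, 2.127e-04]  ψ = [2, 2, 2]  (obs o_4=1)
t=5: δ = [2.659e-05, 1.182e-05, 4.136e-05]  ψ = [2, 2, 2]  (obs o_5=2)
t=6: δ = [2.585e-06, 2.872e-06, 8.043e-06]  ψ = [2, 2, 2]  (obs o_6=0)
backtrack: best end state = 2; path = [0, 2, 2, 2, 2, 2, 2]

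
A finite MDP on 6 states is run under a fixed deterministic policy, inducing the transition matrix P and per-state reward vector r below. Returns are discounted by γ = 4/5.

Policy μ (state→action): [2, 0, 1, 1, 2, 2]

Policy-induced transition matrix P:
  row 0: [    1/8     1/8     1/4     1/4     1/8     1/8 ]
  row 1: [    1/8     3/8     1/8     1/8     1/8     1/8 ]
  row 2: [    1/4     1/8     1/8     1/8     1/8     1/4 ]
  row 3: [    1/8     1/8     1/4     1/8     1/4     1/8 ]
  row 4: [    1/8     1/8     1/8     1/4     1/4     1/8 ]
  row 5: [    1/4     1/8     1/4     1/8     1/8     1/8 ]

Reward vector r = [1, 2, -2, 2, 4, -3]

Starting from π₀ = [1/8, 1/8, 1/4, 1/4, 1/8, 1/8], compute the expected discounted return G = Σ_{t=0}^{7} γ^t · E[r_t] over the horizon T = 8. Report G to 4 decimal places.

t=0: π = [0.1250, 0.1250, 0.2500, 0.2500, 0.1250, 0.1250], E[r] = 0.5000, γ^t·E[r] = 0.500000, running G = 0.500000
t=1: π = [0.1719, 0.1563, 0.1875, 0.1563, 0.1719, 0.1563], E[r] = 0.6406, γ^t·E[r] = 0.512500, running G = 1.012500
t=2: π = [0.1680, 0.1641, 0.1855, 0.1680, 0.1660, 0.1484], E[r] = 0.6797, γ^t·E[r] = 0.435000, running G = 1.447500
t=3: π = [0.1667, 0.1660, 0.1855, 0.1667, 0.1667, 0.1482], E[r] = 0.6836, γ^t·E[r] = 0.350000, running G = 1.797500
t=4: π = [0.1667, 0.1665, 0.1852, 0.1667, 0.1667, 0.1482], E[r] = 0.6848, γ^t·E[r] = 0.280513, running G = 2.078013
t=5: π = [0.1667, 0.1666, 0.1852, 0.1667, 0.1667, 0.1482], E[r] = 0.6851, γ^t·E[r] = 0.224498, running G = 2.302510
t=6: π = [0.1667, 0.1667, 0.1852, 0.1667, 0.1667, 0.1481], E[r] = 0.6852, γ^t·E[r] = 0.179612, running G = 2.482122
t=7: π = [0.1667, 0.1667, 0.1852, 0.1667, 0.1667, 0.1481], E[r] = 0.6852, γ^t·E[r] = 0.143693, running G = 2.625815

G = 2.6258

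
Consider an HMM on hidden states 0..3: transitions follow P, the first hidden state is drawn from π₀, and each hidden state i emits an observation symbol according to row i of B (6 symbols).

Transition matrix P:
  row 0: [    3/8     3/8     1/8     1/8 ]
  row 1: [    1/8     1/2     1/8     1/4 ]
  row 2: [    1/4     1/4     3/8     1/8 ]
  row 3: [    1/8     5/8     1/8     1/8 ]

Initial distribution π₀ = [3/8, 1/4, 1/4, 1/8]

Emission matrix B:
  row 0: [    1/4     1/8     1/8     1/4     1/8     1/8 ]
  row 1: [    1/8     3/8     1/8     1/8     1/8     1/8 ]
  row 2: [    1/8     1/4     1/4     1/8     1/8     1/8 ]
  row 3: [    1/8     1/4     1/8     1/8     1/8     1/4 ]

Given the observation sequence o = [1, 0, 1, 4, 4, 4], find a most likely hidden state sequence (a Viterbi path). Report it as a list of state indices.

path = [1, 1, 1, 1, 1, 1]

t=0: δ = [4.688e-02, 9.375e-02, 6.250e-02, 3.125e-02]  (obs o_0=1)
t=1: δ = [4.395e-03, 5.859e-03, 2.930e-03, 2.930e-03]  ψ = [0, 1, 2, 1]  (obs o_1=0)
t=2: δ = [2.060e-04, 1.099e-03, 2.747e-04, 3.662e-04]  ψ = [0, 1, 2, 1]  (obs o_2=1)
t=3: δ = [1.717e-05, 6.866e-05, 1.717e-05, 3.433e-05]  ψ = [1, 1, 1, 1]  (obs o_3=4)
t=4: δ = [1.073e-06, 4.292e-06, 1.073e-06, 2.146e-06]  ψ = [1, 1, 1, 1]  (obs o_4=4)
t=5: δ = [6.706e-08, 2.682e-07, 6.706e-08, 1.341e-07]  ψ = [1, 1, 1, 1]  (obs o_5=4)
backtrack: best end state = 1; path = [1, 1, 1, 1, 1, 1]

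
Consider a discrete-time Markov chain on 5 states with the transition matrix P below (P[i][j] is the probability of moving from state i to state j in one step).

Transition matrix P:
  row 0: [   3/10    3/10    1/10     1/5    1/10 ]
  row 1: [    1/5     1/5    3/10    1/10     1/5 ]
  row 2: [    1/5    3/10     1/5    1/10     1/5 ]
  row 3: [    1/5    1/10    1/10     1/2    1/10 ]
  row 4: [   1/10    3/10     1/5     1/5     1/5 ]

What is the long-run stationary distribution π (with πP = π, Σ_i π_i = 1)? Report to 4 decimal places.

π = [0.2048, 0.2315, 0.1800, 0.2269, 0.1568]

Balance equations π_j = Σ_i π_i·P[i][j]:
  π_0 = 3/10·π_0 + 1/5·π_1 + 1/5·π_2 + 1/5·π_3 + 1/10·π_4
  π_1 = 3/10·π_0 + 1/5·π_1 + 3/10·π_2 + 1/10·π_3 + 3/10·π_4
  π_2 = 1/10·π_0 + 3/10·π_1 + 1/5·π_2 + 1/10·π_3 + 1/5·π_4
  π_3 = 1/5·π_0 + 1/10·π_1 + 1/10·π_2 + 1/2·π_3 + 1/5·π_4
  normalize: π_0 + π_1 + π_2 + π_3 + π_4 = 1
Solving the linear system gives exactly π = [111/542, 690/2981, 1073/5962, 123/542, 85/542].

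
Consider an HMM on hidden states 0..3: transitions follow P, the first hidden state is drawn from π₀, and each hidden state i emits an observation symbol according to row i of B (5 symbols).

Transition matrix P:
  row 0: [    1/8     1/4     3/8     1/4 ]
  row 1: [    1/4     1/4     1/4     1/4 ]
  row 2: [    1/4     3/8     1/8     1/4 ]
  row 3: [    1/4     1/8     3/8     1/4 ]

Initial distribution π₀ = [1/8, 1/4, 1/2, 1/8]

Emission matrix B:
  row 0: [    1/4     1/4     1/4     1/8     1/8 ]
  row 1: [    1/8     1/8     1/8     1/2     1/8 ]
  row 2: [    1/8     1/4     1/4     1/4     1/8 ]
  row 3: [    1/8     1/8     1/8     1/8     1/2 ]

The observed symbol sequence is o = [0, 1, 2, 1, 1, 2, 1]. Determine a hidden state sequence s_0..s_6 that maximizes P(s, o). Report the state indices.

t=0: δ = [3.125e-02, 3.125e-02, 6.250e-02, 1.562e-02]  (obs o_0=0)
t=1: δ = [3.906e-03, 2.930e-03, 2.930e-03, 1.953e-03]  ψ = [2, 2, 0, 2]  (obs o_1=1)
t=2: δ = [1.831e-04, 1.373e-04, 3.662e-04, 1.221e-04]  ψ = [1, 2, 0, 0]  (obs o_2=2)
t=3: δ = [2.289e-05, 1.717e-05, 1.717e-05, 1.144e-05]  ψ = [2, 2, 0, 2]  (obs o_3=1)
t=4: δ = [1.073e-06, 8.047e-07, 2.146e-06, 7.153e-07]  ψ = [1, 2, 0, 0]  (obs o_4=1)
t=5: δ = [1.341e-07, 1.006e-07, 1.006e-07, 6.706e-08]  ψ = [2, 2, 0, 2]  (obs o_5=2)
t=6: δ = [6.286e-09, 4.715e-09, 1.257e-08, 4.191e-09]  ψ = [1, 2, 0, 0]  (obs o_6=1)
backtrack: best end state = 2; path = [2, 0, 2, 0, 2, 0, 2]

path = [2, 0, 2, 0, 2, 0, 2]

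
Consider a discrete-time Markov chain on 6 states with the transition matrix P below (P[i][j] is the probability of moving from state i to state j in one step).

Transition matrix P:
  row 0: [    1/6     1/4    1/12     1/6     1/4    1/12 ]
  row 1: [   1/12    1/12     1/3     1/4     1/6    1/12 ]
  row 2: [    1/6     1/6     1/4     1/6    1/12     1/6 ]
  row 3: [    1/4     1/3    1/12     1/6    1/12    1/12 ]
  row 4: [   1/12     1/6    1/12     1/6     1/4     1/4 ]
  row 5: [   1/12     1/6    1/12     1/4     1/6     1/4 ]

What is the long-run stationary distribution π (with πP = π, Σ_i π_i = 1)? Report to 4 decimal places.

π = [0.1408, 0.1947, 0.1584, 0.1953, 0.1625, 0.1483]

Balance equations π_j = Σ_i π_i·P[i][j]:
  π_0 = 1/6·π_0 + 1/12·π_1 + 1/6·π_2 + 1/4·π_3 + 1/12·π_4 + 1/12·π_5
  π_1 = 1/4·π_0 + 1/12·π_1 + 1/6·π_2 + 1/3·π_3 + 1/6·π_4 + 1/6·π_5
  π_2 = 1/12·π_0 + 1/3·π_1 + 1/4·π_2 + 1/12·π_3 + 1/12·π_4 + 1/12·π_5
  π_3 = 1/6·π_0 + 1/4·π_1 + 1/6·π_2 + 1/6·π_3 + 1/6·π_4 + 1/4·π_5
  π_4 = 1/4·π_0 + 1/6·π_1 + 1/12·π_2 + 1/12·π_3 + 1/4·π_4 + 1/6·π_5
  normalize: π_0 + π_1 + π_2 + π_3 + π_4 + π_5 = 1
Solving the linear system gives exactly π = [14542/103273, 20109/103273, 16360/103273, 40329/206546, 33557/206546, 15319/103273].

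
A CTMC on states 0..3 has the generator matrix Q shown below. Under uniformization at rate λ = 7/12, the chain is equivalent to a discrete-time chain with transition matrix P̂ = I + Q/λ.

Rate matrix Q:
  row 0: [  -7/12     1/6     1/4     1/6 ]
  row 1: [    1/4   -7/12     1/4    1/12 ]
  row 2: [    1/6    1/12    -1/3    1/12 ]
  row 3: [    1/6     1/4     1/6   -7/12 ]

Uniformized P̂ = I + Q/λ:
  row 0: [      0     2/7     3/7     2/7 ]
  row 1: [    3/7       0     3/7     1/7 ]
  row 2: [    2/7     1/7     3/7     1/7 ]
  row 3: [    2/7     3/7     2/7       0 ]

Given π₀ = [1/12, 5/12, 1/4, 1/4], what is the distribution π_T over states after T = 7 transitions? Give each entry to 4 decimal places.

t=0: π = [0.0833, 0.4167, 0.2500, 0.2500]
t=1: π = [0.3214, 0.1667, 0.3929, 0.1190]
t=2: π = [0.2177, 0.1990, 0.4116, 0.1718]
t=3: π = [0.2519, 0.1946, 0.4040, 0.1494]
t=4: π = [0.2415, 0.1937, 0.4072, 0.1575]
t=5: π = [0.2444, 0.1947, 0.4061, 0.1549]
t=6: π = [0.2437, 0.1942, 0.4064, 0.1556]
t=7: π = [0.2438, 0.1944, 0.4063, 0.1554]

π = [0.2438, 0.1944, 0.4063, 0.1554]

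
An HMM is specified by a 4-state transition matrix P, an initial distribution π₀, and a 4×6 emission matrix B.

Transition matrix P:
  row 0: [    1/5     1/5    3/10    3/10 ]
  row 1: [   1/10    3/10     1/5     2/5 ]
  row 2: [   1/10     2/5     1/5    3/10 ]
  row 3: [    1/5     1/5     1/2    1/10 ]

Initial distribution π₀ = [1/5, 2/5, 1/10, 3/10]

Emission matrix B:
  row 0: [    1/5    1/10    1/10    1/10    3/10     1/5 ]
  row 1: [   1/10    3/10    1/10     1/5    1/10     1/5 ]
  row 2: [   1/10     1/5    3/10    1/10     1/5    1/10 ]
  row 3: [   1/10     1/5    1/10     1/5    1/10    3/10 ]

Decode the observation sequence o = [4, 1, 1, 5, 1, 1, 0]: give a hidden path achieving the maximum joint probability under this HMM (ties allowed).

t=0: δ = [6.000e-02, 4.000e-02, 2.000e-02, 3.000e-02]  (obs o_0=4)
t=1: δ = [1.200e-03, 3.600e-03, 3.600e-03, 3.600e-03]  ψ = [0, 0, 0, 0]  (obs o_1=1)
t=2: δ = [7.200e-05, 4.320e-04, 3.600e-04, 2.880e-04]  ψ = [3, 2, 3, 1]  (obs o_2=1)
t=3: δ = [1.152e-05, 2.880e-05, 1.440e-05, 5.184e-05]  ψ = [3, 2, 3, 1]  (obs o_3=5)
t=4: δ = [1.037e-06, 3.110e-06, 5.184e-06, 2.304e-06]  ψ = [3, 3, 3, 1]  (obs o_4=1)
t=5: δ = [5.184e-08, 6.221e-07, 2.304e-07, 3.110e-07]  ψ = [2, 2, 3, 2]  (obs o_5=1)
t=6: δ = [1.244e-08, 1.866e-08, 1.555e-08, 2.488e-08]  ψ = [1, 1, 3, 1]  (obs o_6=0)
backtrack: best end state = 3; path = [0, 2, 1, 3, 2, 1, 3]

path = [0, 2, 1, 3, 2, 1, 3]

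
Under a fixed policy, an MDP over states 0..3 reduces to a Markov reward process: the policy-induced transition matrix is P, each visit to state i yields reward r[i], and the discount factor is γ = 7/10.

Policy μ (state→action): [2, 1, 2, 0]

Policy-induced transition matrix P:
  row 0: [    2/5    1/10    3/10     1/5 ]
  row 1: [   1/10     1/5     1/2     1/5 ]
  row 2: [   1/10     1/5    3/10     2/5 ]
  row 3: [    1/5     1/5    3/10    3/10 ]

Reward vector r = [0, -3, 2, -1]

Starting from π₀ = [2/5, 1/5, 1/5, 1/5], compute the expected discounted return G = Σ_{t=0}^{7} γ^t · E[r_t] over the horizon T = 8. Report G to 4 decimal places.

G = -0.6787

t=0: π = [0.4000, 0.2000, 0.2000, 0.2000], E[r] = -0.4000, γ^t·E[r] = -0.400000, running G = -0.400000
t=1: π = [0.2400, 0.1600, 0.3400, 0.2600], E[r] = -0.0600, γ^t·E[r] = -0.042000, running G = -0.442000
t=2: π = [0.1980, 0.1760, 0.3320, 0.2940], E[r] = -0.1580, γ^t·E[r] = -0.077420, running G = -0.519420
t=3: π = [0.1888, 0.1802, 0.3352, 0.2958], E[r] = -0.1660, γ^t·E[r] = -0.056938, running G = -0.576358
t=4: π = [0.1862, 0.1811, 0.3360, 0.2966], E[r] = -0.1679, γ^t·E[r] = -0.040313, running G = -0.616671
t=5: π = [0.1855, 0.1814, 0.3362, 0.2969], E[r] = -0.1686, γ^t·E[r] = -0.028329, running G = -0.645000
t=6: π = [0.1853, 0.1814, 0.3363, 0.2969], E[r] = -0.1687, γ^t·E[r] = -0.019850, running G = -0.664850
t=7: π = [0.1853, 0.1815, 0.3363, 0.2969], E[r] = -0.1688, γ^t·E[r] = -0.013899, running G = -0.678749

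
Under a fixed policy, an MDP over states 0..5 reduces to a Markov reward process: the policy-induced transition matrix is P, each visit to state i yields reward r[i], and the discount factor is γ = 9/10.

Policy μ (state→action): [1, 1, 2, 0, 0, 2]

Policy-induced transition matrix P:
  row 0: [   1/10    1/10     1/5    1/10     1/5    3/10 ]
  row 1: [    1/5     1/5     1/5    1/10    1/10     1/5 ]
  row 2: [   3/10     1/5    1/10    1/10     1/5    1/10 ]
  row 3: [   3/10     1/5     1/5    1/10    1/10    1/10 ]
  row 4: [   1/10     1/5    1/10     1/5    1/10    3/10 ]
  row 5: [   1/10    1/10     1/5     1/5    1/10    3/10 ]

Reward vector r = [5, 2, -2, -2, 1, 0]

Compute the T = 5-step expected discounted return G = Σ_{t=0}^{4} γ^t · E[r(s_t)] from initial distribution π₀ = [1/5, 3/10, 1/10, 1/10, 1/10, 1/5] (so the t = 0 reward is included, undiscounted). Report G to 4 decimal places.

t=0: π = [0.2000, 0.3000, 0.1000, 0.1000, 0.1000, 0.2000], E[r] = 1.3000, γ^t·E[r] = 1.300000, running G = 1.300000
t=1: π = [0.1700, 0.1600, 0.1800, 0.1300, 0.1300, 0.2300], E[r] = 0.6800, γ^t·E[r] = 0.612000, running G = 1.912000
t=2: π = [0.1780, 0.1600, 0.1690, 0.1360, 0.1350, 0.2220], E[r] = 0.7350, γ^t·E[r] = 0.595350, running G = 2.507350
t=3: π = [0.1770, 0.1600, 0.1696, 0.1357, 0.1347, 0.2230], E[r] = 0.7291, γ^t·E[r] = 0.531514, running G = 3.038864
t=4: π = [0.1771, 0.1600, 0.1696, 0.1358, 0.1347, 0.2229], E[r] = 0.7293, γ^t·E[r] = 0.478481, running G = 3.517345

G = 3.5173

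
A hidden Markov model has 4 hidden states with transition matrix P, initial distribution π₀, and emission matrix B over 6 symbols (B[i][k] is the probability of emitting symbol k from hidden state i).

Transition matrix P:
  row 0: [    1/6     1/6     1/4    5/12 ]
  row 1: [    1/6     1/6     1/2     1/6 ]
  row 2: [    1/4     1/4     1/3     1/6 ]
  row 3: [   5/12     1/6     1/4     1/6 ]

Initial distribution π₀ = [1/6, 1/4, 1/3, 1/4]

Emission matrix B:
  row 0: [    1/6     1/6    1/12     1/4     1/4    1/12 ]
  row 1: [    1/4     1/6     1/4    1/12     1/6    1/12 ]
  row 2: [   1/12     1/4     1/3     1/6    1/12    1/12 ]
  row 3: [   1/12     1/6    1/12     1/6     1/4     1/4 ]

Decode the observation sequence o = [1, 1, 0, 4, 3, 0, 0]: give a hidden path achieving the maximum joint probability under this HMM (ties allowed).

path = [2, 2, 0, 3, 0, 3, 0]

t=0: δ = [2.778e-02, 4.167e-02, 8.333e-02, 4.167e-02]  (obs o_0=1)
t=1: δ = [3.472e-03, 3.472e-03, 6.944e-03, 2.315e-03]  ψ = [2, 2, 2, 2]  (obs o_1=1)
t=2: δ = [2.894e-04, 4.340e-04, 1.929e-04, 1.206e-04]  ψ = [2, 2, 2, 0]  (obs o_2=0)
t=3: δ = [1.808e-05, 1.206e-05, 1.808e-05, 3.014e-05]  ψ = [1, 1, 1, 0]  (obs o_3=4)
t=4: δ = [3.140e-06, 4.186e-07, 1.256e-06, 1.256e-06]  ψ = [3, 3, 3, 0]  (obs o_4=3)
t=5: δ = [8.721e-08, 1.308e-07, 6.541e-08, 1.090e-07]  ψ = [0, 0, 0, 0]  (obs o_5=0)
t=6: δ = [7.571e-09, 5.451e-09, 5.451e-09, 3.028e-09]  ψ = [3, 1, 1, 0]  (obs o_6=0)
backtrack: best end state = 0; path = [2, 2, 0, 3, 0, 3, 0]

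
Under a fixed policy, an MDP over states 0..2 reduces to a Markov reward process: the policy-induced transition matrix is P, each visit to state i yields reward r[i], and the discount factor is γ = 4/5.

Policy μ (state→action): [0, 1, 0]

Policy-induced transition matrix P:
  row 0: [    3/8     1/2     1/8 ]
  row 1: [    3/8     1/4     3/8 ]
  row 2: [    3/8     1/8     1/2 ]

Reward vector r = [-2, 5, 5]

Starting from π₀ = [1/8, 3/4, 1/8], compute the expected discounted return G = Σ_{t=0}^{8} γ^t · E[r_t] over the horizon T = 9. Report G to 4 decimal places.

t=0: π = [0.1250, 0.7500, 0.1250], E[r] = 4.1250, γ^t·E[r] = 4.125000, running G = 4.125000
t=1: π = [0.3750, 0.2656, 0.3594], E[r] = 2.3750, γ^t·E[r] = 1.900000, running G = 6.025000
t=2: π = [0.3750, 0.2988, 0.3262], E[r] = 2.3750, γ^t·E[r] = 1.520000, running G = 7.545000
t=3: π = [0.3750, 0.3030, 0.3220], E[r] = 2.3750, γ^t·E[r] = 1.216000, running G = 8.761000
t=4: π = [0.3750, 0.3035, 0.3215], E[r] = 2.3750, γ^t·E[r] = 0.972800, running G = 9.733800
t=5: π = [0.3750, 0.3036, 0.3214], E[r] = 2.3750, γ^t·E[r] = 0.778240, running G = 10.512040
t=6: π = [0.3750, 0.3036, 0.3214], E[r] = 2.3750, γ^t·E[r] = 0.622592, running G = 11.134632
t=7: π = [0.3750, 0.3036, 0.3214], E[r] = 2.3750, γ^t·E[r] = 0.498074, running G = 11.632706
t=8: π = [0.3750, 0.3036, 0.3214], E[r] = 2.3750, γ^t·E[r] = 0.398459, running G = 12.031164

G = 12.0312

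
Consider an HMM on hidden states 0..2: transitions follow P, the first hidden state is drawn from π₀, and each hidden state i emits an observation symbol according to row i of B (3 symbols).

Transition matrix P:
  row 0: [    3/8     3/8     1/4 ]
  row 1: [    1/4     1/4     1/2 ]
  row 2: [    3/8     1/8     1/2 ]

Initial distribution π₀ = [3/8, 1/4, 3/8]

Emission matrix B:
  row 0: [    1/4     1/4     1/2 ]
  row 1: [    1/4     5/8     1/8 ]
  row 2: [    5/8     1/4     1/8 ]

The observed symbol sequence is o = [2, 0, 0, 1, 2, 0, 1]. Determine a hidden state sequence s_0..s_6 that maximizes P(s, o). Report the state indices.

t=0: δ = [1.875e-01, 3.125e-02, 4.688e-02]  (obs o_0=2)
t=1: δ = [1.758e-02, 1.758e-02, 2.930e-02]  ψ = [0, 0, 0]  (obs o_1=0)
t=2: δ = [2.747e-03, 1.648e-03, 9.155e-03]  ψ = [2, 0, 2]  (obs o_2=0)
t=3: δ = [8.583e-04, 7.153e-04, 1.144e-03]  ψ = [2, 2, 2]  (obs o_3=1)
t=4: δ = [2.146e-04, 4.023e-05, 7.153e-05]  ψ = [2, 0, 2]  (obs o_4=2)
t=5: δ = [2.012e-05, 2.012e-05, 3.353e-05]  ψ = [0, 0, 0]  (obs o_5=0)
t=6: δ = [3.143e-06, 4.715e-06, 4.191e-06]  ψ = [2, 0, 2]  (obs o_6=1)
backtrack: best end state = 1; path = [0, 2, 2, 2, 0, 0, 1]

path = [0, 2, 2, 2, 0, 0, 1]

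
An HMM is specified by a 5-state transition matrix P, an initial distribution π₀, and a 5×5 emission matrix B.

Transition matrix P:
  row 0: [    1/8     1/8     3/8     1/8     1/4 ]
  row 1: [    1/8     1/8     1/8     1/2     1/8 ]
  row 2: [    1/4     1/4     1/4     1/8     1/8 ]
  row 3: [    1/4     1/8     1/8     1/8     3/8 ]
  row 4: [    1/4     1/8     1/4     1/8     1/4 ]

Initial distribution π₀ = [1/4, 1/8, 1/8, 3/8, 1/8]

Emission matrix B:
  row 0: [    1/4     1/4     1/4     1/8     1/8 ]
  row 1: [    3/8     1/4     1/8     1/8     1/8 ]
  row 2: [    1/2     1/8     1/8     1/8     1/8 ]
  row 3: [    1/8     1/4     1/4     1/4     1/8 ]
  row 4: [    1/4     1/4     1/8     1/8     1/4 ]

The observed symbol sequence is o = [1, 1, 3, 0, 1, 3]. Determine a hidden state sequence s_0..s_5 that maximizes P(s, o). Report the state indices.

path = [3, 4, 0, 2, 1, 3]

t=0: δ = [6.250e-02, 3.125e-02, 1.562e-02, 9.375e-02, 3.125e-02]  (obs o_0=1)
t=1: δ = [5.859e-03, 2.930e-03, 2.930e-03, 3.906e-03, 8.789e-03]  ψ = [3, 3, 0, 1, 3]  (obs o_1=1)
t=2: δ = [2.747e-04, 1.373e-04, 2.747e-04, 3.662e-04, 2.747e-04]  ψ = [4, 4, 0, 1, 4]  (obs o_2=3)
t=3: δ = [2.289e-05, 2.575e-05, 5.150e-05, 8.583e-06, 3.433e-05]  ψ = [3, 2, 0, 1, 3]  (obs o_3=0)
t=4: δ = [3.219e-06, 3.219e-06, 1.609e-06, 3.219e-06, 2.146e-06]  ψ = [2, 2, 2, 1, 4]  (obs o_4=1)
t=5: δ = [1.006e-07, 5.029e-08, 1.509e-07, 4.023e-07, 1.509e-07]  ψ = [3, 0, 0, 1, 3]  (obs o_5=3)
backtrack: best end state = 3; path = [3, 4, 0, 2, 1, 3]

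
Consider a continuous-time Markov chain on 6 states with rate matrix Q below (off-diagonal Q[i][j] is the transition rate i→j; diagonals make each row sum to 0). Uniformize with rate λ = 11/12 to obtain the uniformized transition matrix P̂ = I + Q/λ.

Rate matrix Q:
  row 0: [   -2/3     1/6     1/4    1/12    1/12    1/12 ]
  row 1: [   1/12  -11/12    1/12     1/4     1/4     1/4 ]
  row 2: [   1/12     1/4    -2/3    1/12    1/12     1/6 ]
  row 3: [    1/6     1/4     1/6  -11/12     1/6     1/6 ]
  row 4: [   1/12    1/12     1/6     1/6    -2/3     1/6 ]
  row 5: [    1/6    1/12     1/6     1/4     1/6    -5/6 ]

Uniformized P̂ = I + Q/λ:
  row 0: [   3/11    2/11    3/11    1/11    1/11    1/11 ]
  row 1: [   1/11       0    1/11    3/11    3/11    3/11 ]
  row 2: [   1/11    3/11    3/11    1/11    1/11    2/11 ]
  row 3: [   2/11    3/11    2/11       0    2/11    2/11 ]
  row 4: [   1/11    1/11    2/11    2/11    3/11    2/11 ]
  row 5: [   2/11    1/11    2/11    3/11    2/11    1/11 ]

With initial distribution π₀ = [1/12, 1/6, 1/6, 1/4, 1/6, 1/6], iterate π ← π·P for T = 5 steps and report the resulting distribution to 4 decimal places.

π = [0.1466, 0.1541, 0.1993, 0.1519, 0.1808, 0.1673]

t=0: π = [0.0833, 0.1667, 0.1667, 0.2500, 0.1667, 0.1667]
t=1: π = [0.1439, 0.1591, 0.1894, 0.1439, 0.1894, 0.1742]
t=2: π = [0.1460, 0.1501, 0.1977, 0.1556, 0.1832, 0.1674]
t=3: π = [0.1468, 0.1548, 0.1994, 0.1511, 0.1809, 0.1670]
t=4: π = [0.1465, 0.1539, 0.1992, 0.1521, 0.1809, 0.1674]
t=5: π = [0.1466, 0.1541, 0.1993, 0.1519, 0.1808, 0.1673]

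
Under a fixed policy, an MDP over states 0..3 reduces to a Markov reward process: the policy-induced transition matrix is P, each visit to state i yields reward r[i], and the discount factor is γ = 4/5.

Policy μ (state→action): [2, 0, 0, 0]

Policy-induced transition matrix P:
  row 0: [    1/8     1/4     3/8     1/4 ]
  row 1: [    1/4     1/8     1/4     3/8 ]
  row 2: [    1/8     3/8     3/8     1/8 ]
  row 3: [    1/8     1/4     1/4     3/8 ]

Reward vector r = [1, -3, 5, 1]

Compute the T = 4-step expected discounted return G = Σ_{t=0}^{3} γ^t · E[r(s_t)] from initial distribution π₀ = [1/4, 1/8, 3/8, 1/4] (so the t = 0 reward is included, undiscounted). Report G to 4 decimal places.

t=0: π = [0.2500, 0.1250, 0.3750, 0.2500], E[r] = 2.0000, γ^t·E[r] = 2.000000, running G = 2.000000
t=1: π = [0.1406, 0.2813, 0.3281, 0.2500], E[r] = 1.1875, γ^t·E[r] = 0.950000, running G = 2.950000
t=2: π = [0.1602, 0.2559, 0.3086, 0.2754], E[r] = 1.2109, γ^t·E[r] = 0.775000, running G = 3.725000
t=3: π = [0.1570, 0.2566, 0.3086, 0.2778], E[r] = 1.2080, γ^t·E[r] = 0.618500, running G = 4.343500

G = 4.3435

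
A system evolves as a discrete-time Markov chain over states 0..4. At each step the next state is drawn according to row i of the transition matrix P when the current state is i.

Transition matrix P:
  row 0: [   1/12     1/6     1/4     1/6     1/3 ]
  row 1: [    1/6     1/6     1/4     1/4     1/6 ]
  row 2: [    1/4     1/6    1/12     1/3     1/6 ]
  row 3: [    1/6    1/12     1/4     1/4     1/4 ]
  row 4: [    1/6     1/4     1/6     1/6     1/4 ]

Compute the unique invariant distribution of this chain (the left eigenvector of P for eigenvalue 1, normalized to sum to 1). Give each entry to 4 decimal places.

Balance equations π_j = Σ_i π_i·P[i][j]:
  π_0 = 1/12·π_0 + 1/6·π_1 + 1/4·π_2 + 1/6·π_3 + 1/6·π_4
  π_1 = 1/6·π_0 + 1/6·π_1 + 1/6·π_2 + 1/12·π_3 + 1/4·π_4
  π_2 = 1/4·π_0 + 1/4·π_1 + 1/12·π_2 + 1/4·π_3 + 1/6·π_4
  π_3 = 1/6·π_0 + 1/4·π_1 + 1/3·π_2 + 1/4·π_3 + 1/6·π_4
  normalize: π_0 + π_1 + π_2 + π_3 + π_4 = 1
Solving the linear system gives exactly π = [2049/12121, 2021/12121, 2395/12121, 2823/12121, 2833/12121].

π = [0.1690, 0.1667, 0.1976, 0.2329, 0.2337]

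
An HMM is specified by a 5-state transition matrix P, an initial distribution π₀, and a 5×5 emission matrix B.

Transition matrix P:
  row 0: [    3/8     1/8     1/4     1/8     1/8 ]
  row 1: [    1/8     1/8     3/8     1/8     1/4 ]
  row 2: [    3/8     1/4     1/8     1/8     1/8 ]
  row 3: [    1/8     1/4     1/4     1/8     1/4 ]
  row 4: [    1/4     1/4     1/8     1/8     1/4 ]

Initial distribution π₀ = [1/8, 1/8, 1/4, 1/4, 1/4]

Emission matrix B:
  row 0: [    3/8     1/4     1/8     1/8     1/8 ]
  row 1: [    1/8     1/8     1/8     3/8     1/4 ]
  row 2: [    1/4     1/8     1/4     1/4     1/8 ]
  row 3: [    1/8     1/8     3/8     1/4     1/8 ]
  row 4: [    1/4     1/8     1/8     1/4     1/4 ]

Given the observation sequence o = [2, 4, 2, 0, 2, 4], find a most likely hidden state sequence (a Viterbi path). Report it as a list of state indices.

t=0: δ = [1.562e-02, 1.562e-02, 6.250e-02, 9.375e-02, 3.125e-02]  (obs o_0=2)
t=1: δ = [2.930e-03, 5.859e-03, 2.930e-03, 1.465e-03, 5.859e-03]  ψ = [2, 3, 3, 3, 3]  (obs o_1=4)
t=2: δ = [1.831e-04, 1.831e-04, 5.493e-04, 2.747e-04, 1.831e-04]  ψ = [4, 4, 1, 1, 1]  (obs o_2=2)
t=3: δ = [7.725e-05, 1.717e-05, 1.717e-05, 8.583e-06, 1.717e-05]  ψ = [2, 2, 1, 2, 2]  (obs o_3=0)
t=4: δ = [3.621e-06, 1.207e-06, 4.828e-06, 3.621e-06, 1.207e-06]  ψ = [0, 0, 0, 0, 0]  (obs o_4=2)
t=5: δ = [2.263e-07, 3.017e-07, 1.132e-07, 7.544e-08, 2.263e-07]  ψ = [2, 2, 0, 2, 3]  (obs o_5=4)
backtrack: best end state = 1; path = [3, 1, 2, 0, 2, 1]

path = [3, 1, 2, 0, 2, 1]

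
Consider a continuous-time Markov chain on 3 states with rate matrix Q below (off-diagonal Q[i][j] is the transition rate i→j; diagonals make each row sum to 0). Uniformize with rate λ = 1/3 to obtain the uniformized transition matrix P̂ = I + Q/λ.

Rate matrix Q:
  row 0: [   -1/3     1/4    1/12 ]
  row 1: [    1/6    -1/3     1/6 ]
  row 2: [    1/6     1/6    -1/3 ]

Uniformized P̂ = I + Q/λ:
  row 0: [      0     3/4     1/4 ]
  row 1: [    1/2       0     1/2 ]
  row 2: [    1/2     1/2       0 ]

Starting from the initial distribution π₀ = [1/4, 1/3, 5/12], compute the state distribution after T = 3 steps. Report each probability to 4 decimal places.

t=0: π = [0.2500, 0.3333, 0.4167]
t=1: π = [0.3750, 0.3958, 0.2292]
t=2: π = [0.3125, 0.3958, 0.2917]
t=3: π = [0.3438, 0.3802, 0.2760]

π = [0.3438, 0.3802, 0.2760]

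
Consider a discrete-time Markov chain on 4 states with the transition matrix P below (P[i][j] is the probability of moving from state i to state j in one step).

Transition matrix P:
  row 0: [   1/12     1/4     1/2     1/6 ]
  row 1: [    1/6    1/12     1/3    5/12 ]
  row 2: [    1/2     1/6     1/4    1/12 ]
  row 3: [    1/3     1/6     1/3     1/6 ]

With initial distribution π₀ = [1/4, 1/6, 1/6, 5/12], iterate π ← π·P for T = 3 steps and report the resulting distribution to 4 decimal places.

π = [0.2880, 0.1768, 0.3538, 0.1813]

t=0: π = [0.2500, 0.1667, 0.1667, 0.4167]
t=1: π = [0.2708, 0.1736, 0.3611, 0.1944]
t=2: π = [0.2969, 0.1748, 0.3484, 0.1800]
t=3: π = [0.2880, 0.1768, 0.3538, 0.1813]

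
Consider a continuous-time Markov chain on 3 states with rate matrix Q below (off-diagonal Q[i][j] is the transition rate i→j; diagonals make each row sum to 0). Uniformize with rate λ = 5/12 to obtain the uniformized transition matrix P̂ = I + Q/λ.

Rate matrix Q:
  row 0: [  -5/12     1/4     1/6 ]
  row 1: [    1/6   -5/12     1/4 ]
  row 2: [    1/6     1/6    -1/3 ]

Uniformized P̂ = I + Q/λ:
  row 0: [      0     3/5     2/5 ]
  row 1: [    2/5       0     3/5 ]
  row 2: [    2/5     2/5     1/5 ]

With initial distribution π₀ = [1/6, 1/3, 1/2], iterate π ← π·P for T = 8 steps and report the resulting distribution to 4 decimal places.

t=0: π = [0.1667, 0.3333, 0.5000]
t=1: π = [0.3333, 0.3000, 0.3667]
t=2: π = [0.2667, 0.3467, 0.3867]
t=3: π = [0.2933, 0.3147, 0.3920]
t=4: π = [0.2827, 0.3328, 0.3845]
t=5: π = [0.2869, 0.3234, 0.3897]
t=6: π = [0.2852, 0.3280, 0.3868]
t=7: π = [0.2859, 0.3258, 0.3883]
t=8: π = [0.2856, 0.3268, 0.3875]

π = [0.2856, 0.3268, 0.3875]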